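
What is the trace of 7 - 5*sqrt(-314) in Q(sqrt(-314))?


Tr(a + b*sqrt(d)) = (a + b*sqrt(d)) + (a - b*sqrt(d)) = 2a
= 2 * (7)
= 14

14


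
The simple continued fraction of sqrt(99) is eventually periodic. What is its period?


Run the CF algorithm for sqrt(99).
a_0 = floor(sqrt(99)) = 9; set m_0=0, q_0=1.
Recurrence: m' = q*a - m,  q' = (d - m'^2)/q,  a' = floor((a_0 + m')/q').
  step 1: m=9, q=18, a=1
  step 2: m=9, q=1, a=18
a_2 = 2*a_0 = 18, so the period closes here.
sqrt(99) = [9; 1, 18]
Period length = 2

2


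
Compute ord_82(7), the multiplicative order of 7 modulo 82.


We want ord_82(7), the smallest k >= 1 with 7^k = 1 mod 82.
n = 82 = 2 * 41, phi(82) = 40; the order divides phi(n).
Divisors of 40: 1, 2, 4, 5, 8, 10, 20, 40
Repeated squaring mod 82: 7^1 = 7, 7^2 = 49, 7^4 = 23, 7^8 = 37, 7^16 = 57, 7^32 = 51
Test divisors in increasing order:
  k=1: 7^1 = 7 mod 82
  k=2: 7^2 = 49 mod 82
  k=4: 7^4 = 23 mod 82
  k=5: 7^5 = 23 * 7 = 79 mod 82
  k=8: 7^8 = 37 mod 82
  k=10: 7^10 = 37 * 49 = 9 mod 82
  k=20: 7^20 = 57 * 23 = 81 mod 82
  k=40: 7^40 = 51 * 37 = 1 mod 82  <- first divisor giving 1
Order = 40

40


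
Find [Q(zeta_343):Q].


The degree equals Euler's totient phi(343).
343 = 7^3
phi(343) = 294

294


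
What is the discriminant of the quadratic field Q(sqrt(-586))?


For K = Q(sqrt(d)) with d squarefree: disc(K) = d if d = 1 mod 4, and disc(K) = 4d if d = 2 or 3 mod 4.
Here d = -586, and d mod 4 = 2.
d = 2 mod 4, not 1 (O_K = Z[sqrt(d)]), so disc(K) = 4d = 4 * (-586) = -2344

-2344


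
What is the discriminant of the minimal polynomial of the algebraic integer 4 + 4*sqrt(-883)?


The element 4 + 4*sqrt(-883) has minimal polynomial:
x^2 - 8*x + 14144
Discriminant = (-8)^2 - 4*(14144)
= 64 - 56576
= -56512

-56512


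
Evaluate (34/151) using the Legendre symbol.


p = 151 is prime, so compute (34/151) with the reciprocity algorithm (Jacobi-symbol steps: pull out 2s via (2/n), flip via reciprocity, reduce):
  pull out 2: (2/151) = +1  (since 151 mod 8 = 7)
  reciprocity: (17/151) -> +(151/17)
  reduce: (15/17)
  reciprocity: (15/17) -> +(17/15)
  reduce: (2/15)
  pull out 2: (2/15) = +1  (since 15 mod 8 = 7)
  (1/15) = 1
Product of signs = 1
(34/151) = 1

1


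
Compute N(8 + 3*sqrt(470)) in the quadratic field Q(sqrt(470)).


N(a + b*sqrt(d)) = a^2 - d*b^2
= (8)^2 - (470)*(3)^2
= 64 - 4230
= -4166

-4166


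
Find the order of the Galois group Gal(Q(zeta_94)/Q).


|Gal(Q(zeta_94)/Q)| = phi(94)
= 46

46


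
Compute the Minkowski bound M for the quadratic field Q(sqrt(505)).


d = 505, d mod 4 = 1, so disc(K) = d = 505; |disc(K)| = 505
Real quadratic field, so n = 2, s = r2 = 0, r1 = 2
M = (n!/n^n) * (4/pi)^s * sqrt(|disc(K)|) = (2!/2^2) * (4/pi)^0 * sqrt(505)
= 0.5 * 1.000000 * 22.472205
= 11.2361

11.2361


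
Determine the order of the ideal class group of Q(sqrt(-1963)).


K = Q(sqrt(-1963)). d mod 4 = 1, so D = disc(K) = d = -1963
h(K) equals the number of primitive reduced positive-definite forms (a, b, c) = a*x^2 + b*x*y + c*y^2 with b^2 - 4ac = D,
where reduced means |b| <= a <= c, with b >= 0 whenever |b| = a or a = c, and primitive means gcd(a, b, c) = 1.
Reduced forces 3a^2 <= |D| = 1963, so 1 <= a <= 25; b must have the parity of D, and c = (b^2 - D)/(4a) must be an integer >= a.
Enumerate a = 1..25, b in [-a, a]:
  a=1: (1, 1, 491)  [1]
  a=2..6: none
  a=7: (7, -5, 71), (7, 5, 71)  [2]
  a=8..12: none
  a=13: (13, 13, 41)  [1]
  a=14..16: none
  a=17: (17, -3, 29), (17, 3, 29)  [2]
  a=18..25: none
Total reduced forms: 1 + 2 + 1 + 2 = 6
h = 6

6


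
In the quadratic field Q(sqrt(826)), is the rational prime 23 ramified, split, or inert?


K = Q(sqrt(826)). Since d mod 4 = 2, disc(K) = 3304.
Check p | disc: 3304 mod 23 = 15.
p does not divide disc. Compute Legendre symbol (d/p):
21^((23-1)/2) mod 23 = -1
(d/p) = -1, so p is inert: (p) stays prime with e=1, f=2, g=1.
Therefore p is inert.

inert


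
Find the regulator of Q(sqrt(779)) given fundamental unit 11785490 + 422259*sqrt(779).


epsilon = 11785490 + 422259*sqrt(779)
= 2.3571e+07
R = ln(2.3571e+07)
= 16.9755

16.9755


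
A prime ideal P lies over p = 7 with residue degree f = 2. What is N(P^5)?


N(P^a) = p^(a*f)
= 7^(5*2)
= 7^10
= 282475249

282475249


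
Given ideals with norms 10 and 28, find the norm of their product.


N(IJ) = N(I) * N(J)
= 10 * 28
= 280

280


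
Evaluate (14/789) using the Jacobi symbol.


Compute (14/789) via quadratic reciprocity:
  pull out 2: (2/789) = -1  (since 789 mod 8 = 5)
  reciprocity: (7/789) -> +(789/7)
  reduce: (5/7)
  reciprocity: (5/7) -> +(7/5)
  reduce: (2/5)
  pull out 2: (2/5) = -1  (since 5 mod 8 = 5)
  (1/5) = 1
Product of signs = 1

1


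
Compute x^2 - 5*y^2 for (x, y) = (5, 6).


x^2 - d*y^2
= 5^2 - 5*6^2
= 25 - 180
= -155

-155


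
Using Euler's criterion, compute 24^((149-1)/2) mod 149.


p = 149 is prime and the exponent is (p-1)/2 = 74, so by Euler's criterion 24^74 = (24/149) = +1 or -1 mod 149.
Compute by square-and-multiply:
  74 = 64 + 8 + 2 (binary 1001010)
  Repeated squaring mod 149: 24^1 = 24, 24^2 = 129, 24^4 = 102, 24^8 = 123, 24^16 = 80, 24^32 = 142, 24^64 = 49
  24^74 = 24^64 * 24^8 * 24^2 = 49 * 123 * 129 mod 149
    49 * 123 = 6027 = 67 mod 149
    67 * 129 = 8643 = 1 mod 149
  24^74 = 1 mod 149
Result 1: 24 is a quadratic residue mod 149.
24^74 mod 149 = 1

1


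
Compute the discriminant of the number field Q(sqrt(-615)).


For K = Q(sqrt(d)) with d squarefree: disc(K) = d if d = 1 mod 4, and disc(K) = 4d if d = 2 or 3 mod 4.
Here d = -615, and d mod 4 = 1.
d = 1 mod 4 (O_K = Z[(1+sqrt(d))/2]), so disc(K) = d = -615

-615


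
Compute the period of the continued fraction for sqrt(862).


Run the CF algorithm for sqrt(862).
a_0 = floor(sqrt(862)) = 29; set m_0=0, q_0=1.
Recurrence: m' = q*a - m,  q' = (d - m'^2)/q,  a' = floor((a_0 + m')/q').
  step 1: m=29, q=21, a=2
  step 2: m=13, q=33, a=1
  step 3: m=20, q=14, a=3
  step 4: m=22, q=27, a=1
  step 5: m=5, q=31, a=1
  step 6: m=26, q=6, a=9
  step 7: m=28, q=13, a=4
  step 8: m=24, q=22, a=2
  step 9: m=20, q=21, a=2
  step 10: m=22, q=18, a=2
  step 11: m=14, q=37, a=1
  step 12: m=23, q=9, a=5
  step 13: m=22, q=42, a=1
  step 14: m=20, q=11, a=4
  step 15: m=24, q=26, a=2
  step 16: m=28, q=3, a=19
  step 17: m=29, q=7, a=8
  step 18: m=27, q=19, a=2
  step 19: m=11, q=39, a=1
  step 20: m=28, q=2, a=28
  step 21: m=28, q=39, a=1
  step 22: m=11, q=19, a=2
  step 23: m=27, q=7, a=8
  step 24: m=29, q=3, a=19
  step 25: m=28, q=26, a=2
  step 26: m=24, q=11, a=4
  step 27: m=20, q=42, a=1
  step 28: m=22, q=9, a=5
  step 29: m=23, q=37, a=1
  step 30: m=14, q=18, a=2
  step 31: m=22, q=21, a=2
  step 32: m=20, q=22, a=2
  step 33: m=24, q=13, a=4
  step 34: m=28, q=6, a=9
  step 35: m=26, q=31, a=1
  step 36: m=5, q=27, a=1
  step 37: m=22, q=14, a=3
  step 38: m=20, q=33, a=1
  step 39: m=13, q=21, a=2
  step 40: m=29, q=1, a=58
a_40 = 2*a_0 = 58, so the period closes here.
sqrt(862) = [29; 2, 1, 3, 1, 1, 9, 4, 2, 2, 2, 1, 5, 1, 4, 2, 19, 8, 2, 1, 28, 1, 2, 8, 19, 2, 4, 1, 5, 1, 2, 2, 2, 4, 9, 1, 1, 3, 1, 2, 58]
Period length = 40

40


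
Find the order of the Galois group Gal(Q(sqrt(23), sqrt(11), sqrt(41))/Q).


The 3 square roots of distinct primes are multiplicatively independent over Q,
so [K:Q] = 2^3 and Gal(K/Q) is isomorphic to (Z/2Z)^3.
|Gal| = 2^3 = 8

8


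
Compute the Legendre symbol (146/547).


p = 547 is prime, so compute (146/547) with the reciprocity algorithm (Jacobi-symbol steps: pull out 2s via (2/n), flip via reciprocity, reduce):
  pull out 2: (2/547) = -1  (since 547 mod 8 = 3)
  reciprocity: (73/547) -> +(547/73)
  reduce: (36/73)
  pull out 2: (2/73) = +1  (since 73 mod 8 = 1)
  pull out 2: (2/73) = +1  (since 73 mod 8 = 1)
  reciprocity: (9/73) -> +(73/9)
  reduce: (1/9)
  (1/9) = 1
Product of signs = -1
(146/547) = -1

-1


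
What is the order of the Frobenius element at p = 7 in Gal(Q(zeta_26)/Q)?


The Frobenius at p in Gal(Q(zeta_n)/Q) = (Z/nZ)* is the class of p, so its order is ord_26(7), the smallest k >= 1 with 7^k = 1 mod 26.
n = 26 = 2 * 13, phi(26) = 12; the order divides phi(n).
Divisors of 12: 1, 2, 3, 4, 6, 12
Repeated squaring mod 26: 7^1 = 7, 7^2 = 23, 7^4 = 9, 7^8 = 3
Test divisors in increasing order:
  k=1: 7^1 = 7 mod 26
  k=2: 7^2 = 23 mod 26
  k=3: 7^3 = 23 * 7 = 5 mod 26
  k=4: 7^4 = 9 mod 26
  k=6: 7^6 = 9 * 23 = 25 mod 26
  k=12: 7^12 = 3 * 9 = 1 mod 26  <- first divisor giving 1
Order = 12

12


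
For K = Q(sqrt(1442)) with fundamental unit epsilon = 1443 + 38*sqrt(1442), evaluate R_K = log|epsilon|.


epsilon = 1443 + 38*sqrt(1442)
= 2885.9997
R = ln(2885.9997)
= 7.9676

7.9676


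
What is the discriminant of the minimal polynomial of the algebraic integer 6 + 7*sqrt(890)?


The element 6 + 7*sqrt(890) has minimal polynomial:
x^2 - 12*x - 43574
Discriminant = (-12)^2 - 4*(-43574)
= 144 + 174296
= 174440

174440


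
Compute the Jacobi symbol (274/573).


Compute (274/573) via quadratic reciprocity:
  pull out 2: (2/573) = -1  (since 573 mod 8 = 5)
  reciprocity: (137/573) -> +(573/137)
  reduce: (25/137)
  reciprocity: (25/137) -> +(137/25)
  reduce: (12/25)
  pull out 2: (2/25) = +1  (since 25 mod 8 = 1)
  pull out 2: (2/25) = +1  (since 25 mod 8 = 1)
  reciprocity: (3/25) -> +(25/3)
  reduce: (1/3)
  (1/3) = 1
Product of signs = -1

-1


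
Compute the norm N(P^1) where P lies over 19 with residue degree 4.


N(P^a) = p^(a*f)
= 19^(1*4)
= 19^4
= 130321

130321


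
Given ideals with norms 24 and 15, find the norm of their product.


N(IJ) = N(I) * N(J)
= 24 * 15
= 360

360


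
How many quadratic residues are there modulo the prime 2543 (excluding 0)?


For prime p, the number of non-zero quadratic residues is (p-1)/2.
= (2543-1)/2
= 1271

1271


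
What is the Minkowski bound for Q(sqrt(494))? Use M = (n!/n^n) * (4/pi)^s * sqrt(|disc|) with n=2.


d = 494, d mod 4 = 2, so disc(K) = 4d = 1976; |disc(K)| = 1976
Real quadratic field, so n = 2, s = r2 = 0, r1 = 2
M = (n!/n^n) * (4/pi)^s * sqrt(|disc(K)|) = (2!/2^2) * (4/pi)^0 * sqrt(1976)
= 0.5 * 1.000000 * 44.452222
= 22.2261

22.2261


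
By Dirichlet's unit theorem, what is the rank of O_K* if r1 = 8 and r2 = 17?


By Dirichlet's unit theorem:
rank = r1 + r2 - 1
= 8 + 17 - 1
= 24

24


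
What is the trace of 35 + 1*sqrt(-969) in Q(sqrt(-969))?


Tr(a + b*sqrt(d)) = (a + b*sqrt(d)) + (a - b*sqrt(d)) = 2a
= 2 * (35)
= 70

70


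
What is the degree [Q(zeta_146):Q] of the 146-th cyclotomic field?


The degree equals Euler's totient phi(146).
146 = 2 * 73
phi(146) = 72

72


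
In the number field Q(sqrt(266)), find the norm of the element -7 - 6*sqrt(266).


N(a + b*sqrt(d)) = a^2 - d*b^2
= (-7)^2 - (266)*(-6)^2
= 49 - 9576
= -9527

-9527


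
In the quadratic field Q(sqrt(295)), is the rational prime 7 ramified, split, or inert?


K = Q(sqrt(295)). Since d mod 4 = 3, disc(K) = 1180.
Check p | disc: 1180 mod 7 = 4.
p does not divide disc. Compute Legendre symbol (d/p):
1^((7-1)/2) mod 7 = 1
(d/p) = 1, so p splits: (p) = P*P' with e=1, f=1, g=2.
Therefore p is split.

split


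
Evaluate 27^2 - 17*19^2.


x^2 - d*y^2
= 27^2 - 17*19^2
= 729 - 6137
= -5408

-5408


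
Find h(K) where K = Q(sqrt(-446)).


K = Q(sqrt(-446)). d mod 4 = 2, so D = disc(K) = 4d = -1784
h(K) equals the number of primitive reduced positive-definite forms (a, b, c) = a*x^2 + b*x*y + c*y^2 with b^2 - 4ac = D,
where reduced means |b| <= a <= c, with b >= 0 whenever |b| = a or a = c, and primitive means gcd(a, b, c) = 1.
Reduced forces 3a^2 <= |D| = 1784, so 1 <= a <= 24; b must have the parity of D, and c = (b^2 - D)/(4a) must be an integer >= a.
Enumerate a = 1..24, b in [-a, a]:
  a=1: (1, 0, 446)  [1]
  a=2: (2, 0, 223)  [1]
  a=3: (3, -2, 149), (3, 2, 149)  [2]
  a=4: none
  a=5: (5, -4, 90), (5, 4, 90)  [2]
  a=6: (6, -4, 75), (6, 4, 75)  [2]
  a=7: (7, -6, 65), (7, 6, 65)  [2]
  a=8: none
  a=9: (9, -4, 50), (9, 4, 50)  [2]
  a=10: (10, -4, 45), (10, 4, 45)  [2]
  a=11: (11, -8, 42), (11, 8, 42)  [2]
  a=12: none
  a=13: (13, -6, 35), (13, 6, 35)  [2]
  a=14: (14, -8, 33), (14, 8, 33)  [2]
  a=15: (15, -14, 33), (15, -4, 30), (15, 4, 30), (15, 14, 33)  [4]
  a=16: none
  a=17: (17, -16, 30), (17, 16, 30)  [2]
  a=18: (18, -4, 25), (18, 4, 25)  [2]
  a=19..20: none
  a=21: (21, -20, 26), (21, -8, 22), (21, 8, 22), (21, 20, 26)  [4]
  a=22..24: none
Total reduced forms: 1 + 1 + 2 + 2 + 2 + 2 + 2 + 2 + 2 + 2 + 2 + 4 + 2 + 2 + 4 = 32
h = 32

32


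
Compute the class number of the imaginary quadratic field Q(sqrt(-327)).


K = Q(sqrt(-327)). d mod 4 = 1, so D = disc(K) = d = -327
h(K) equals the number of primitive reduced positive-definite forms (a, b, c) = a*x^2 + b*x*y + c*y^2 with b^2 - 4ac = D,
where reduced means |b| <= a <= c, with b >= 0 whenever |b| = a or a = c, and primitive means gcd(a, b, c) = 1.
Reduced forces 3a^2 <= |D| = 327, so 1 <= a <= 10; b must have the parity of D, and c = (b^2 - D)/(4a) must be an integer >= a.
Enumerate a = 1..10, b in [-a, a]:
  a=1: (1, 1, 82)  [1]
  a=2: (2, -1, 41), (2, 1, 41)  [2]
  a=3: (3, 3, 28)  [1]
  a=4: (4, -3, 21), (4, 3, 21)  [2]
  a=5: none
  a=6: (6, -3, 14), (6, 3, 14)  [2]
  a=7: (7, -3, 12), (7, 3, 12)  [2]
  a=8: (8, -5, 11), (8, 5, 11)  [2]
  a=9..10: none
Total reduced forms: 1 + 2 + 1 + 2 + 2 + 2 + 2 = 12
h = 12

12


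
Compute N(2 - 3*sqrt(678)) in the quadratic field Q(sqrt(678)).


N(a + b*sqrt(d)) = a^2 - d*b^2
= (2)^2 - (678)*(-3)^2
= 4 - 6102
= -6098

-6098


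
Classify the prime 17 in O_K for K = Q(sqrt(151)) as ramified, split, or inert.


K = Q(sqrt(151)). Since d mod 4 = 3, disc(K) = 604.
Check p | disc: 604 mod 17 = 9.
p does not divide disc. Compute Legendre symbol (d/p):
15^((17-1)/2) mod 17 = 1
(d/p) = 1, so p splits: (p) = P*P' with e=1, f=1, g=2.
Therefore p is split.

split


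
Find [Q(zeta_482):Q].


The degree equals Euler's totient phi(482).
482 = 2 * 241
phi(482) = 240

240


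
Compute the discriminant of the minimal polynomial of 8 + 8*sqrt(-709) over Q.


The element 8 + 8*sqrt(-709) has minimal polynomial:
x^2 - 16*x + 45440
Discriminant = (-16)^2 - 4*(45440)
= 256 - 181760
= -181504

-181504


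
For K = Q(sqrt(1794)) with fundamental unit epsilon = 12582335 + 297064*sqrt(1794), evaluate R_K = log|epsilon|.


epsilon = 12582335 + 297064*sqrt(1794)
= 2.5165e+07
R = ln(2.5165e+07)
= 17.0410

17.0410


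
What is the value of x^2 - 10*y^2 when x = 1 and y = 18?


x^2 - d*y^2
= 1^2 - 10*18^2
= 1 - 3240
= -3239

-3239


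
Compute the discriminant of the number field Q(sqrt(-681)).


For K = Q(sqrt(d)) with d squarefree: disc(K) = d if d = 1 mod 4, and disc(K) = 4d if d = 2 or 3 mod 4.
Here d = -681, and d mod 4 = 3.
d = 3 mod 4, not 1 (O_K = Z[sqrt(d)]), so disc(K) = 4d = 4 * (-681) = -2724

-2724


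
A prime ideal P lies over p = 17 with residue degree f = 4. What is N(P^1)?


N(P^a) = p^(a*f)
= 17^(1*4)
= 17^4
= 83521

83521


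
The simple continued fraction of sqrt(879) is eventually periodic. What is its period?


Run the CF algorithm for sqrt(879).
a_0 = floor(sqrt(879)) = 29; set m_0=0, q_0=1.
Recurrence: m' = q*a - m,  q' = (d - m'^2)/q,  a' = floor((a_0 + m')/q').
  step 1: m=29, q=38, a=1
  step 2: m=9, q=21, a=1
  step 3: m=12, q=35, a=1
  step 4: m=23, q=10, a=5
  step 5: m=27, q=15, a=3
  step 6: m=18, q=37, a=1
  step 7: m=19, q=14, a=3
  step 8: m=23, q=25, a=2
  step 9: m=27, q=6, a=9
  step 10: m=27, q=25, a=2
  step 11: m=23, q=14, a=3
  step 12: m=19, q=37, a=1
  step 13: m=18, q=15, a=3
  step 14: m=27, q=10, a=5
  step 15: m=23, q=35, a=1
  step 16: m=12, q=21, a=1
  step 17: m=9, q=38, a=1
  step 18: m=29, q=1, a=58
a_18 = 2*a_0 = 58, so the period closes here.
sqrt(879) = [29; 1, 1, 1, 5, 3, 1, 3, 2, 9, 2, 3, 1, 3, 5, 1, 1, 1, 58]
Period length = 18

18


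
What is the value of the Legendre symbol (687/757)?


p = 757 is prime, so compute (687/757) with the reciprocity algorithm (Jacobi-symbol steps: pull out 2s via (2/n), flip via reciprocity, reduce):
  reciprocity: (687/757) -> +(757/687)
  reduce: (70/687)
  pull out 2: (2/687) = +1  (since 687 mod 8 = 7)
  reciprocity: (35/687) -> -(687/35)
  reduce: (22/35)
  pull out 2: (2/35) = -1  (since 35 mod 8 = 3)
  reciprocity: (11/35) -> -(35/11)
  reduce: (2/11)
  pull out 2: (2/11) = -1  (since 11 mod 8 = 3)
  (1/11) = 1
Product of signs = 1
(687/757) = 1

1


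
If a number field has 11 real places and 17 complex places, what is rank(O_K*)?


By Dirichlet's unit theorem:
rank = r1 + r2 - 1
= 11 + 17 - 1
= 27

27


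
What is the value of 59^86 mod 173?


p = 173 is prime and the exponent is (p-1)/2 = 86, so by Euler's criterion 59^86 = (59/173) = +1 or -1 mod 173.
Compute by square-and-multiply:
  86 = 64 + 16 + 4 + 2 (binary 1010110)
  Repeated squaring mod 173: 59^1 = 59, 59^2 = 21, 59^4 = 95, 59^8 = 29, 59^16 = 149, 59^32 = 57, 59^64 = 135
  59^86 = 59^64 * 59^16 * 59^4 * 59^2 = 135 * 149 * 95 * 21 mod 173
    135 * 149 = 20115 = 47 mod 173
    47 * 95 = 4465 = 140 mod 173
    140 * 21 = 2940 = 172 mod 173
  59^86 = 172 mod 173
Result 172 = p - 1 = -1 mod 173: 59 is a quadratic non-residue mod 173. As a residue in [0, p-1] the value is 172.
59^86 mod 173 = 172

172


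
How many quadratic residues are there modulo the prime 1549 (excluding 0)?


For prime p, the number of non-zero quadratic residues is (p-1)/2.
= (1549-1)/2
= 774

774


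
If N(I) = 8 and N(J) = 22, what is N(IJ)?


N(IJ) = N(I) * N(J)
= 8 * 22
= 176

176


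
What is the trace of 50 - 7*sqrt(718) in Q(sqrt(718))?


Tr(a + b*sqrt(d)) = (a + b*sqrt(d)) + (a - b*sqrt(d)) = 2a
= 2 * (50)
= 100

100


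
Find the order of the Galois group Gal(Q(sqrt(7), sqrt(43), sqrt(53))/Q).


The 3 square roots of distinct primes are multiplicatively independent over Q,
so [K:Q] = 2^3 and Gal(K/Q) is isomorphic to (Z/2Z)^3.
|Gal| = 2^3 = 8

8


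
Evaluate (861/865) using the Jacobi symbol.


Compute (861/865) via quadratic reciprocity:
  reciprocity: (861/865) -> +(865/861)
  reduce: (4/861)
  pull out 2: (2/861) = -1  (since 861 mod 8 = 5)
  pull out 2: (2/861) = -1  (since 861 mod 8 = 5)
  (1/861) = 1
Product of signs = 1

1


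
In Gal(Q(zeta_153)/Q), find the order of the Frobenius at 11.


The Frobenius at p in Gal(Q(zeta_n)/Q) = (Z/nZ)* is the class of p, so its order is ord_153(11), the smallest k >= 1 with 11^k = 1 mod 153.
n = 153 = 3^2 * 17, phi(153) = 96; the order divides phi(n).
Divisors of 96: 1, 2, 3, 4, 6, 8, 12, 16, 24, 32, 48, 96
Repeated squaring mod 153: 11^1 = 11, 11^2 = 121, 11^4 = 106, 11^8 = 67, 11^16 = 52, 11^32 = 103, 11^64 = 52
Test divisors in increasing order:
  k=1: 11^1 = 11 mod 153
  k=2: 11^2 = 121 mod 153
  k=3: 11^3 = 121 * 11 = 107 mod 153
  k=4: 11^4 = 106 mod 153
  k=6: 11^6 = 106 * 121 = 127 mod 153
  k=8: 11^8 = 67 mod 153
  k=12: 11^12 = 67 * 106 = 64 mod 153
  k=16: 11^16 = 52 mod 153
  k=24: 11^24 = 52 * 67 = 118 mod 153
  k=32: 11^32 = 103 mod 153
  k=48: 11^48 = 103 * 52 = 1 mod 153  <- first divisor giving 1
Order = 48

48


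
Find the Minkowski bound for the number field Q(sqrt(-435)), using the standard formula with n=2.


d = -435, d mod 4 = 1, so disc(K) = d = -435; |disc(K)| = 435
Imaginary quadratic field, so n = 2, s = r2 = 1, r1 = 0
M = (n!/n^n) * (4/pi)^s * sqrt(|disc(K)|) = (2!/2^2) * (4/pi)^1 * sqrt(435)
= 0.5 * 1.273240 * 20.856654
= 13.2778

13.2778


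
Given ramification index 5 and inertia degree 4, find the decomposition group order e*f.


|D_P| = e * f
= 5 * 4
= 20

20


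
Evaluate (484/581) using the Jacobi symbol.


Compute (484/581) via quadratic reciprocity:
  pull out 2: (2/581) = -1  (since 581 mod 8 = 5)
  pull out 2: (2/581) = -1  (since 581 mod 8 = 5)
  reciprocity: (121/581) -> +(581/121)
  reduce: (97/121)
  reciprocity: (97/121) -> +(121/97)
  reduce: (24/97)
  pull out 2: (2/97) = +1  (since 97 mod 8 = 1)
  pull out 2: (2/97) = +1  (since 97 mod 8 = 1)
  pull out 2: (2/97) = +1  (since 97 mod 8 = 1)
  reciprocity: (3/97) -> +(97/3)
  reduce: (1/3)
  (1/3) = 1
Product of signs = 1

1


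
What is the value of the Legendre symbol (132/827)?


p = 827 is prime, so compute (132/827) with the reciprocity algorithm (Jacobi-symbol steps: pull out 2s via (2/n), flip via reciprocity, reduce):
  pull out 2: (2/827) = -1  (since 827 mod 8 = 3)
  pull out 2: (2/827) = -1  (since 827 mod 8 = 3)
  reciprocity: (33/827) -> +(827/33)
  reduce: (2/33)
  pull out 2: (2/33) = +1  (since 33 mod 8 = 1)
  (1/33) = 1
Product of signs = 1
(132/827) = 1

1


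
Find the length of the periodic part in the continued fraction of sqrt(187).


Run the CF algorithm for sqrt(187).
a_0 = floor(sqrt(187)) = 13; set m_0=0, q_0=1.
Recurrence: m' = q*a - m,  q' = (d - m'^2)/q,  a' = floor((a_0 + m')/q').
  step 1: m=13, q=18, a=1
  step 2: m=5, q=9, a=2
  step 3: m=13, q=2, a=13
  step 4: m=13, q=9, a=2
  step 5: m=5, q=18, a=1
  step 6: m=13, q=1, a=26
a_6 = 2*a_0 = 26, so the period closes here.
sqrt(187) = [13; 1, 2, 13, 2, 1, 26]
Period length = 6

6


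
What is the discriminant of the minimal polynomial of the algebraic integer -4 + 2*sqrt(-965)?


The element -4 + 2*sqrt(-965) has minimal polynomial:
x^2 + 8*x + 3876
Discriminant = (8)^2 - 4*(3876)
= 64 - 15504
= -15440

-15440


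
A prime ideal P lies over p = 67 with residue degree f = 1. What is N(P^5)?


N(P^a) = p^(a*f)
= 67^(5*1)
= 67^5
= 1350125107

1350125107


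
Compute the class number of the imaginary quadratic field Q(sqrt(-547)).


K = Q(sqrt(-547)). d mod 4 = 1, so D = disc(K) = d = -547
h(K) equals the number of primitive reduced positive-definite forms (a, b, c) = a*x^2 + b*x*y + c*y^2 with b^2 - 4ac = D,
where reduced means |b| <= a <= c, with b >= 0 whenever |b| = a or a = c, and primitive means gcd(a, b, c) = 1.
Reduced forces 3a^2 <= |D| = 547, so 1 <= a <= 13; b must have the parity of D, and c = (b^2 - D)/(4a) must be an integer >= a.
Enumerate a = 1..13, b in [-a, a]:
  a=1: (1, 1, 137)  [1]
  a=2..10: none
  a=11: (11, -5, 13), (11, 5, 13)  [2]
  a=12..13: none
Total reduced forms: 1 + 2 = 3
h = 3

3


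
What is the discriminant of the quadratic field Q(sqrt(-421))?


For K = Q(sqrt(d)) with d squarefree: disc(K) = d if d = 1 mod 4, and disc(K) = 4d if d = 2 or 3 mod 4.
Here d = -421, and d mod 4 = 3.
d = 3 mod 4, not 1 (O_K = Z[sqrt(d)]), so disc(K) = 4d = 4 * (-421) = -1684

-1684


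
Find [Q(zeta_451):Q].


The degree equals Euler's totient phi(451).
451 = 11 * 41
phi(451) = 400

400


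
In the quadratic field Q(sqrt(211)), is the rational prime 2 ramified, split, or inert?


K = Q(sqrt(211)). Since d mod 4 = 3, disc(K) = 844.
Check p | disc: 844 mod 2 = 0.
p divides disc, so p ramifies: (p) = P^2 with e=2, f=1, g=1.
Therefore p is ramified.

ramified


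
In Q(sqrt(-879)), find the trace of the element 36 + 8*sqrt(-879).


Tr(a + b*sqrt(d)) = (a + b*sqrt(d)) + (a - b*sqrt(d)) = 2a
= 2 * (36)
= 72

72


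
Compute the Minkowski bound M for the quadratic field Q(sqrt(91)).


d = 91, d mod 4 = 3, so disc(K) = 4d = 364; |disc(K)| = 364
Real quadratic field, so n = 2, s = r2 = 0, r1 = 2
M = (n!/n^n) * (4/pi)^s * sqrt(|disc(K)|) = (2!/2^2) * (4/pi)^0 * sqrt(364)
= 0.5 * 1.000000 * 19.078784
= 9.5394

9.5394


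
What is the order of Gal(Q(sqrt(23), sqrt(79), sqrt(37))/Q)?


The 3 square roots of distinct primes are multiplicatively independent over Q,
so [K:Q] = 2^3 and Gal(K/Q) is isomorphic to (Z/2Z)^3.
|Gal| = 2^3 = 8

8


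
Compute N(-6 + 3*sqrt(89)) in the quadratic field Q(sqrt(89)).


N(a + b*sqrt(d)) = a^2 - d*b^2
= (-6)^2 - (89)*(3)^2
= 36 - 801
= -765

-765


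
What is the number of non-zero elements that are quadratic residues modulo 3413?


For prime p, the number of non-zero quadratic residues is (p-1)/2.
= (3413-1)/2
= 1706

1706


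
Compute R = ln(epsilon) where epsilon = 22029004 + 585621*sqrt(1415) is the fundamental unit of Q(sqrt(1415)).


epsilon = 22029004 + 585621*sqrt(1415)
= 4.4058e+07
R = ln(4.4058e+07)
= 17.6010

17.6010


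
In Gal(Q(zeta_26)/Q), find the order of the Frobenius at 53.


The Frobenius at p in Gal(Q(zeta_n)/Q) = (Z/nZ)* is the class of p, so its order is ord_26(53), the smallest k >= 1 with 53^k = 1 mod 26.
n = 26 = 2 * 13, phi(26) = 12; the order divides phi(n).
Divisors of 12: 1, 2, 3, 4, 6, 12
Repeated squaring mod 26: 53^1 = 1, 53^2 = 1, 53^4 = 1, 53^8 = 1
Test divisors in increasing order:
  k=1: 53^1 = 1 mod 26  <- first divisor giving 1
Order = 1

1


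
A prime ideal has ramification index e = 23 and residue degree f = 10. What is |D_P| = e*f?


|D_P| = e * f
= 23 * 10
= 230

230


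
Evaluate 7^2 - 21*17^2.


x^2 - d*y^2
= 7^2 - 21*17^2
= 49 - 6069
= -6020

-6020


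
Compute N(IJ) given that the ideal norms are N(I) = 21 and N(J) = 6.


N(IJ) = N(I) * N(J)
= 21 * 6
= 126

126


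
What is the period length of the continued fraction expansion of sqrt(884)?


Run the CF algorithm for sqrt(884).
a_0 = floor(sqrt(884)) = 29; set m_0=0, q_0=1.
Recurrence: m' = q*a - m,  q' = (d - m'^2)/q,  a' = floor((a_0 + m')/q').
  step 1: m=29, q=43, a=1
  step 2: m=14, q=16, a=2
  step 3: m=18, q=35, a=1
  step 4: m=17, q=17, a=2
  step 5: m=17, q=35, a=1
  step 6: m=18, q=16, a=2
  step 7: m=14, q=43, a=1
  step 8: m=29, q=1, a=58
a_8 = 2*a_0 = 58, so the period closes here.
sqrt(884) = [29; 1, 2, 1, 2, 1, 2, 1, 58]
Period length = 8

8


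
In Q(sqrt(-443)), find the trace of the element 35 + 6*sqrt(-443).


Tr(a + b*sqrt(d)) = (a + b*sqrt(d)) + (a - b*sqrt(d)) = 2a
= 2 * (35)
= 70

70


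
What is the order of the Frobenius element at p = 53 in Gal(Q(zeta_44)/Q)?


The Frobenius at p in Gal(Q(zeta_n)/Q) = (Z/nZ)* is the class of p, so its order is ord_44(53), the smallest k >= 1 with 53^k = 1 mod 44.
n = 44 = 2^2 * 11, phi(44) = 20; the order divides phi(n).
Divisors of 20: 1, 2, 4, 5, 10, 20
Repeated squaring mod 44: 53^1 = 9, 53^2 = 37, 53^4 = 5, 53^8 = 25, 53^16 = 9
Test divisors in increasing order:
  k=1: 53^1 = 9 mod 44
  k=2: 53^2 = 37 mod 44
  k=4: 53^4 = 5 mod 44
  k=5: 53^5 = 5 * 9 = 1 mod 44  <- first divisor giving 1
Order = 5

5


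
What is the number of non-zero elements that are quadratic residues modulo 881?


For prime p, the number of non-zero quadratic residues is (p-1)/2.
= (881-1)/2
= 440

440


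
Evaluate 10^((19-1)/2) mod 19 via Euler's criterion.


p = 19 is prime and the exponent is (p-1)/2 = 9, so by Euler's criterion 10^9 = (10/19) = +1 or -1 mod 19.
Compute by square-and-multiply:
  9 = 8 + 1 (binary 1001)
  Repeated squaring mod 19: 10^1 = 10, 10^2 = 5, 10^4 = 6, 10^8 = 17
  10^9 = 10^8 * 10^1 = 17 * 10 mod 19
    17 * 10 = 170 = 18 mod 19
  10^9 = 18 mod 19
Result 18 = p - 1 = -1 mod 19: 10 is a quadratic non-residue mod 19. As a residue in [0, p-1] the value is 18.
10^9 mod 19 = 18

18


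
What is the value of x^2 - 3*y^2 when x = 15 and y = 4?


x^2 - d*y^2
= 15^2 - 3*4^2
= 225 - 48
= 177

177


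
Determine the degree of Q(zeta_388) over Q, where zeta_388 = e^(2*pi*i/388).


The degree equals Euler's totient phi(388).
388 = 2^2 * 97
phi(388) = 192

192


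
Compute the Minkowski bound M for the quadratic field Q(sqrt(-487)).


d = -487, d mod 4 = 1, so disc(K) = d = -487; |disc(K)| = 487
Imaginary quadratic field, so n = 2, s = r2 = 1, r1 = 0
M = (n!/n^n) * (4/pi)^s * sqrt(|disc(K)|) = (2!/2^2) * (4/pi)^1 * sqrt(487)
= 0.5 * 1.273240 * 22.068076
= 14.0490

14.0490


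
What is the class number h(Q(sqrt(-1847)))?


K = Q(sqrt(-1847)). d mod 4 = 1, so D = disc(K) = d = -1847
h(K) equals the number of primitive reduced positive-definite forms (a, b, c) = a*x^2 + b*x*y + c*y^2 with b^2 - 4ac = D,
where reduced means |b| <= a <= c, with b >= 0 whenever |b| = a or a = c, and primitive means gcd(a, b, c) = 1.
Reduced forces 3a^2 <= |D| = 1847, so 1 <= a <= 24; b must have the parity of D, and c = (b^2 - D)/(4a) must be an integer >= a.
Enumerate a = 1..24, b in [-a, a]:
  a=1: (1, 1, 462)  [1]
  a=2: (2, -1, 231), (2, 1, 231)  [2]
  a=3: (3, -1, 154), (3, 1, 154)  [2]
  a=4: (4, -3, 116), (4, 3, 116)  [2]
  a=5: none
  a=6: (6, -5, 78), (6, -1, 77), (6, 1, 77), (6, 5, 78)  [4]
  a=7: (7, -1, 66), (7, 1, 66)  [2]
  a=8: (8, -3, 58), (8, 3, 58)  [2]
  a=9: (9, -5, 52), (9, 5, 52)  [2]
  a=10: none
  a=11: (11, -1, 42), (11, 1, 42)  [2]
  a=12: (12, -11, 41), (12, -5, 39), (12, 5, 39), (12, 11, 41)  [4]
  a=13: (13, -5, 36), (13, 5, 36)  [2]
  a=14: (14, -13, 36), (14, -1, 33), (14, 1, 33), (14, 13, 36)  [4]
  a=15: none
  a=16: (16, -3, 29), (16, 3, 29)  [2]
  a=17: none
  a=18: (18, -13, 28), (18, -5, 26), (18, 5, 26), (18, 13, 28)  [4]
  a=19..20: none
  a=21: (21, -13, 24), (21, -1, 22), (21, 1, 22), (21, 13, 24)  [4]
  a=22: (22, -21, 26), (22, 21, 26)  [2]
  a=23: (23, -19, 24), (23, 19, 24)  [2]
  a=24: none
Total reduced forms: 1 + 2 + 2 + 2 + 4 + 2 + 2 + 2 + 2 + 4 + 2 + 4 + 2 + 4 + 4 + 2 + 2 = 43
h = 43

43


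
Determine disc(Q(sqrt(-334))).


For K = Q(sqrt(d)) with d squarefree: disc(K) = d if d = 1 mod 4, and disc(K) = 4d if d = 2 or 3 mod 4.
Here d = -334, and d mod 4 = 2.
d = 2 mod 4, not 1 (O_K = Z[sqrt(d)]), so disc(K) = 4d = 4 * (-334) = -1336

-1336


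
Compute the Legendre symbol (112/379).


p = 379 is prime, so compute (112/379) with the reciprocity algorithm (Jacobi-symbol steps: pull out 2s via (2/n), flip via reciprocity, reduce):
  pull out 2: (2/379) = -1  (since 379 mod 8 = 3)
  pull out 2: (2/379) = -1  (since 379 mod 8 = 3)
  pull out 2: (2/379) = -1  (since 379 mod 8 = 3)
  pull out 2: (2/379) = -1  (since 379 mod 8 = 3)
  reciprocity: (7/379) -> -(379/7)
  reduce: (1/7)
  (1/7) = 1
Product of signs = -1
(112/379) = -1

-1


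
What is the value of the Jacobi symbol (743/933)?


Compute (743/933) via quadratic reciprocity:
  reciprocity: (743/933) -> +(933/743)
  reduce: (190/743)
  pull out 2: (2/743) = +1  (since 743 mod 8 = 7)
  reciprocity: (95/743) -> -(743/95)
  reduce: (78/95)
  pull out 2: (2/95) = +1  (since 95 mod 8 = 7)
  reciprocity: (39/95) -> -(95/39)
  reduce: (17/39)
  reciprocity: (17/39) -> +(39/17)
  reduce: (5/17)
  reciprocity: (5/17) -> +(17/5)
  reduce: (2/5)
  pull out 2: (2/5) = -1  (since 5 mod 8 = 5)
  (1/5) = 1
Product of signs = -1

-1


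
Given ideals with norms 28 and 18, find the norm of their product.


N(IJ) = N(I) * N(J)
= 28 * 18
= 504

504


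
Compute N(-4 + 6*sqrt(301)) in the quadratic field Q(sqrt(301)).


N(a + b*sqrt(d)) = a^2 - d*b^2
= (-4)^2 - (301)*(6)^2
= 16 - 10836
= -10820

-10820


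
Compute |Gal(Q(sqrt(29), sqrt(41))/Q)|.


The 2 square roots of distinct primes are multiplicatively independent over Q,
so [K:Q] = 2^2 and Gal(K/Q) is isomorphic to (Z/2Z)^2.
|Gal| = 2^2 = 4

4


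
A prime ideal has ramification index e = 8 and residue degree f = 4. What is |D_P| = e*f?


|D_P| = e * f
= 8 * 4
= 32

32


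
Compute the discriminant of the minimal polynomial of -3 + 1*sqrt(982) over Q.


The element -3 + 1*sqrt(982) has minimal polynomial:
x^2 + 6*x - 973
Discriminant = (6)^2 - 4*(-973)
= 36 + 3892
= 3928

3928


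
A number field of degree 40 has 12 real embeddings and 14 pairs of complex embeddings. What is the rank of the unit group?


By Dirichlet's unit theorem:
rank = r1 + r2 - 1
= 12 + 14 - 1
= 25

25


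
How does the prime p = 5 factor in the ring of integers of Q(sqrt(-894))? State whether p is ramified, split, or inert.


K = Q(sqrt(-894)). Since d mod 4 = 2, disc(K) = -3576.
Check p | disc: -3576 mod 5 = 4.
p does not divide disc. Compute Legendre symbol (d/p):
1^((5-1)/2) mod 5 = 1
(d/p) = 1, so p splits: (p) = P*P' with e=1, f=1, g=2.
Therefore p is split.

split


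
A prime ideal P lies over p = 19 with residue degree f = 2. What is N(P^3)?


N(P^a) = p^(a*f)
= 19^(3*2)
= 19^6
= 47045881

47045881


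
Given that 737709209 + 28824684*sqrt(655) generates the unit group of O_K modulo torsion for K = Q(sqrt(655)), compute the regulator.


epsilon = 737709209 + 28824684*sqrt(655)
= 1.4754e+09
R = ln(1.4754e+09)
= 21.1122

21.1122


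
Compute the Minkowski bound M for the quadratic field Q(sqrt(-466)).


d = -466, d mod 4 = 2, so disc(K) = 4d = -1864; |disc(K)| = 1864
Imaginary quadratic field, so n = 2, s = r2 = 1, r1 = 0
M = (n!/n^n) * (4/pi)^s * sqrt(|disc(K)|) = (2!/2^2) * (4/pi)^1 * sqrt(1864)
= 0.5 * 1.273240 * 43.174066
= 27.4855

27.4855


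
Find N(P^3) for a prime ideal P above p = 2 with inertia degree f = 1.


N(P^a) = p^(a*f)
= 2^(3*1)
= 2^3
= 8

8


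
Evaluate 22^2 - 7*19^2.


x^2 - d*y^2
= 22^2 - 7*19^2
= 484 - 2527
= -2043

-2043


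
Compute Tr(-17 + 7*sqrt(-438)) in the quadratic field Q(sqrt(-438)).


Tr(a + b*sqrt(d)) = (a + b*sqrt(d)) + (a - b*sqrt(d)) = 2a
= 2 * (-17)
= -34

-34


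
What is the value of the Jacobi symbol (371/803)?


Compute (371/803) via quadratic reciprocity:
  reciprocity: (371/803) -> -(803/371)
  reduce: (61/371)
  reciprocity: (61/371) -> +(371/61)
  reduce: (5/61)
  reciprocity: (5/61) -> +(61/5)
  reduce: (1/5)
  (1/5) = 1
Product of signs = -1

-1


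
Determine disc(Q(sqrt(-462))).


For K = Q(sqrt(d)) with d squarefree: disc(K) = d if d = 1 mod 4, and disc(K) = 4d if d = 2 or 3 mod 4.
Here d = -462, and d mod 4 = 2.
d = 2 mod 4, not 1 (O_K = Z[sqrt(d)]), so disc(K) = 4d = 4 * (-462) = -1848

-1848


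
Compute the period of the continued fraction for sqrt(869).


Run the CF algorithm for sqrt(869).
a_0 = floor(sqrt(869)) = 29; set m_0=0, q_0=1.
Recurrence: m' = q*a - m,  q' = (d - m'^2)/q,  a' = floor((a_0 + m')/q').
  step 1: m=29, q=28, a=2
  step 2: m=27, q=5, a=11
  step 3: m=28, q=17, a=3
  step 4: m=23, q=20, a=2
  step 5: m=17, q=29, a=1
  step 6: m=12, q=25, a=1
  step 7: m=13, q=28, a=1
  step 8: m=15, q=23, a=1
  step 9: m=8, q=35, a=1
  step 10: m=27, q=4, a=14
  step 11: m=29, q=7, a=8
  step 12: m=27, q=20, a=2
  step 13: m=13, q=35, a=1
  step 14: m=22, q=11, a=4
  step 15: m=22, q=35, a=1
  step 16: m=13, q=20, a=2
  step 17: m=27, q=7, a=8
  step 18: m=29, q=4, a=14
  step 19: m=27, q=35, a=1
  step 20: m=8, q=23, a=1
  step 21: m=15, q=28, a=1
  step 22: m=13, q=25, a=1
  step 23: m=12, q=29, a=1
  step 24: m=17, q=20, a=2
  step 25: m=23, q=17, a=3
  step 26: m=28, q=5, a=11
  step 27: m=27, q=28, a=2
  step 28: m=29, q=1, a=58
a_28 = 2*a_0 = 58, so the period closes here.
sqrt(869) = [29; 2, 11, 3, 2, 1, 1, 1, 1, 1, 14, 8, 2, 1, 4, 1, 2, 8, 14, 1, 1, 1, 1, 1, 2, 3, 11, 2, 58]
Period length = 28

28


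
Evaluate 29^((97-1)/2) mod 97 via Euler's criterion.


p = 97 is prime and the exponent is (p-1)/2 = 48, so by Euler's criterion 29^48 = (29/97) = +1 or -1 mod 97.
Compute by square-and-multiply:
  48 = 32 + 16 (binary 110000)
  Repeated squaring mod 97: 29^1 = 29, 29^2 = 65, 29^4 = 54, 29^8 = 6, 29^16 = 36, 29^32 = 35
  29^48 = 29^32 * 29^16 = 35 * 36 mod 97
    35 * 36 = 1260 = 96 mod 97
  29^48 = 96 mod 97
Result 96 = p - 1 = -1 mod 97: 29 is a quadratic non-residue mod 97. As a residue in [0, p-1] the value is 96.
29^48 mod 97 = 96

96


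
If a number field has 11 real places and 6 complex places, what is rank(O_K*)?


By Dirichlet's unit theorem:
rank = r1 + r2 - 1
= 11 + 6 - 1
= 16

16


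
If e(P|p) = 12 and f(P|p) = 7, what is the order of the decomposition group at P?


|D_P| = e * f
= 12 * 7
= 84

84


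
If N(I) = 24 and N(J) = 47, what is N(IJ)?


N(IJ) = N(I) * N(J)
= 24 * 47
= 1128

1128


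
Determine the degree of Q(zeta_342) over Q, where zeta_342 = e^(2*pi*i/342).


The degree equals Euler's totient phi(342).
342 = 2 * 3^2 * 19
phi(342) = 108

108


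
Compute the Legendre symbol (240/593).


p = 593 is prime, so compute (240/593) with the reciprocity algorithm (Jacobi-symbol steps: pull out 2s via (2/n), flip via reciprocity, reduce):
  pull out 2: (2/593) = +1  (since 593 mod 8 = 1)
  pull out 2: (2/593) = +1  (since 593 mod 8 = 1)
  pull out 2: (2/593) = +1  (since 593 mod 8 = 1)
  pull out 2: (2/593) = +1  (since 593 mod 8 = 1)
  reciprocity: (15/593) -> +(593/15)
  reduce: (8/15)
  pull out 2: (2/15) = +1  (since 15 mod 8 = 7)
  pull out 2: (2/15) = +1  (since 15 mod 8 = 7)
  pull out 2: (2/15) = +1  (since 15 mod 8 = 7)
  (1/15) = 1
Product of signs = 1
(240/593) = 1

1


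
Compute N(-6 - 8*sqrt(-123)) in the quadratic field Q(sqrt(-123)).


N(a + b*sqrt(d)) = a^2 - d*b^2
= (-6)^2 - (-123)*(-8)^2
= 36 + 7872
= 7908

7908


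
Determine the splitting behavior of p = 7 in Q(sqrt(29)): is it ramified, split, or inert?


K = Q(sqrt(29)). Since d mod 4 = 1, disc(K) = 29.
Check p | disc: 29 mod 7 = 1.
p does not divide disc. Compute Legendre symbol (d/p):
1^((7-1)/2) mod 7 = 1
(d/p) = 1, so p splits: (p) = P*P' with e=1, f=1, g=2.
Therefore p is split.

split


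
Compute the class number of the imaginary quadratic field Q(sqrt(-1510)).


K = Q(sqrt(-1510)). d mod 4 = 2, so D = disc(K) = 4d = -6040
h(K) equals the number of primitive reduced positive-definite forms (a, b, c) = a*x^2 + b*x*y + c*y^2 with b^2 - 4ac = D,
where reduced means |b| <= a <= c, with b >= 0 whenever |b| = a or a = c, and primitive means gcd(a, b, c) = 1.
Reduced forces 3a^2 <= |D| = 6040, so 1 <= a <= 44; b must have the parity of D, and c = (b^2 - D)/(4a) must be an integer >= a.
Enumerate a = 1..44, b in [-a, a]:
  a=1: (1, 0, 1510)  [1]
  a=2: (2, 0, 755)  [1]
  a=3..4: none
  a=5: (5, 0, 302)  [1]
  a=6: none
  a=7: (7, -6, 217), (7, 6, 217)  [2]
  a=8..9: none
  a=10: (10, 0, 151)  [1]
  a=11..13: none
  a=14: (14, -8, 109), (14, 8, 109)  [2]
  a=15..22: none
  a=23: (23, -20, 70), (23, 20, 70)  [2]
  a=24..30: none
  a=31: (31, -6, 49), (31, 6, 49)  [2]
  a=32..34: none
  a=35: (35, -20, 46), (35, 20, 46)  [2]
  a=36: none
  a=37: (37, -18, 43), (37, 18, 43)  [2]
  a=38..44: none
Total reduced forms: 1 + 1 + 1 + 2 + 1 + 2 + 2 + 2 + 2 + 2 = 16
h = 16

16


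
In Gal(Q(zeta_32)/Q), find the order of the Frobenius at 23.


The Frobenius at p in Gal(Q(zeta_n)/Q) = (Z/nZ)* is the class of p, so its order is ord_32(23), the smallest k >= 1 with 23^k = 1 mod 32.
n = 32 = 2^5, phi(32) = 16; the order divides phi(n).
Divisors of 16: 1, 2, 4, 8, 16
Repeated squaring mod 32: 23^1 = 23, 23^2 = 17, 23^4 = 1, 23^8 = 1, 23^16 = 1
Test divisors in increasing order:
  k=1: 23^1 = 23 mod 32
  k=2: 23^2 = 17 mod 32
  k=4: 23^4 = 1 mod 32  <- first divisor giving 1
Order = 4

4


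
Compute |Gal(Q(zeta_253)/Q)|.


|Gal(Q(zeta_253)/Q)| = phi(253)
= 220

220


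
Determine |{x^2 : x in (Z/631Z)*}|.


For prime p, the number of non-zero quadratic residues is (p-1)/2.
= (631-1)/2
= 315

315


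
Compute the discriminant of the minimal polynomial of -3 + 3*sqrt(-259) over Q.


The element -3 + 3*sqrt(-259) has minimal polynomial:
x^2 + 6*x + 2340
Discriminant = (6)^2 - 4*(2340)
= 36 - 9360
= -9324

-9324


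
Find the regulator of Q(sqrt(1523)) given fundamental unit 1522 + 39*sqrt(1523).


epsilon = 1522 + 39*sqrt(1523)
= 3043.9997
R = ln(3043.9997)
= 8.0209

8.0209


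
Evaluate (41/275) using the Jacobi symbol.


Compute (41/275) via quadratic reciprocity:
  reciprocity: (41/275) -> +(275/41)
  reduce: (29/41)
  reciprocity: (29/41) -> +(41/29)
  reduce: (12/29)
  pull out 2: (2/29) = -1  (since 29 mod 8 = 5)
  pull out 2: (2/29) = -1  (since 29 mod 8 = 5)
  reciprocity: (3/29) -> +(29/3)
  reduce: (2/3)
  pull out 2: (2/3) = -1  (since 3 mod 8 = 3)
  (1/3) = 1
Product of signs = -1

-1


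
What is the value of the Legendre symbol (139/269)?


p = 269 is prime, so compute (139/269) with the reciprocity algorithm (Jacobi-symbol steps: pull out 2s via (2/n), flip via reciprocity, reduce):
  reciprocity: (139/269) -> +(269/139)
  reduce: (130/139)
  pull out 2: (2/139) = -1  (since 139 mod 8 = 3)
  reciprocity: (65/139) -> +(139/65)
  reduce: (9/65)
  reciprocity: (9/65) -> +(65/9)
  reduce: (2/9)
  pull out 2: (2/9) = +1  (since 9 mod 8 = 1)
  (1/9) = 1
Product of signs = -1
(139/269) = -1

-1
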